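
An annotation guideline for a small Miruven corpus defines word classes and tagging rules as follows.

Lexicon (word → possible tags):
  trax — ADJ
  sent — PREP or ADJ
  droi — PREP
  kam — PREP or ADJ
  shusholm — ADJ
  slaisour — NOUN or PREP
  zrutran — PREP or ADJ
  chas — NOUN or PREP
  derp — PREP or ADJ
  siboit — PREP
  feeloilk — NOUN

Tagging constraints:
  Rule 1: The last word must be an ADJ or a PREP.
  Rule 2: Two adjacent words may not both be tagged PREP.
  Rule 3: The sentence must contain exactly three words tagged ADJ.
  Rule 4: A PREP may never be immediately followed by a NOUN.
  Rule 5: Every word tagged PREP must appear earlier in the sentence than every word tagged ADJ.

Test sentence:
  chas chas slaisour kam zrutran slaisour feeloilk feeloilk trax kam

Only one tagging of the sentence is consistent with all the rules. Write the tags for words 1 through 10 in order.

Candidates per position — 1:chas {NOUN,PREP}; 2:chas {NOUN,PREP}; 3:slaisour {NOUN,PREP}; 4:kam {PREP,ADJ}; 5:zrutran {PREP,ADJ}; 6:slaisour {NOUN,PREP}; 7:feeloilk {NOUN}; 8:feeloilk {NOUN}; 9:trax {ADJ}; 10:kam {PREP,ADJ}.
If word 5 were PREP, no tagging could satisfy rule 4; so word 5 is ADJ.
If word 6 were PREP, no tagging could satisfy rule 4; so word 6 is NOUN.
If word 10 were PREP, no tagging could satisfy rule 5; so word 10 is ADJ.
If word 4 were ADJ, no tagging could satisfy rule 3; so word 4 is PREP.
If word 3 were PREP, no tagging could satisfy rule 2; so word 3 is NOUN.
If word 1 were PREP, no tagging could satisfy rule 4; so word 1 is NOUN.
If word 2 were PREP, no tagging could satisfy rule 4; so word 2 is NOUN.
That leaves exactly one tagging: NOUN NOUN NOUN PREP ADJ NOUN NOUN NOUN ADJ ADJ.
Verifying each rule — rule 1 holds; rule 2 holds; rule 3 holds; rule 4 holds; rule 5 holds.

NOUN NOUN NOUN PREP ADJ NOUN NOUN NOUN ADJ ADJ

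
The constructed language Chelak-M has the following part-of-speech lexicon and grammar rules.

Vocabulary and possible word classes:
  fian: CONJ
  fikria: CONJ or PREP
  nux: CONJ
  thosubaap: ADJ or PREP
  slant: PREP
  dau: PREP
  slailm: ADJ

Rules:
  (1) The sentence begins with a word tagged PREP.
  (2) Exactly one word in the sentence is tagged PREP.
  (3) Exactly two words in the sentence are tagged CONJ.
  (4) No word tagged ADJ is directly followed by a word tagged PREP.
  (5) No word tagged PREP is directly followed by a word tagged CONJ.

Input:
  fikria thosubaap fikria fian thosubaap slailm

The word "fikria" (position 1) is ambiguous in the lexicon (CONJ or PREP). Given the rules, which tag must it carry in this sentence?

PREP

Candidates per position — 1:fikria {CONJ,PREP}; 2:thosubaap {ADJ,PREP}; 3:fikria {CONJ,PREP}; 4:fian {CONJ}; 5:thosubaap {ADJ,PREP}; 6:slailm {ADJ}.
At position 1, choosing CONJ makes rule 1 impossible to satisfy; hence PREP.
At position 2, choosing PREP makes rule 2 impossible to satisfy; hence ADJ.
At position 3, choosing PREP makes rule 2 impossible to satisfy; hence CONJ.
At position 5, choosing PREP makes rule 2 impossible to satisfy; hence ADJ.
So the tagging must be: PREP ADJ CONJ CONJ ADJ ADJ.
Checking: rule 1 ok; rule 2 ok; rule 3 ok; rule 4 ok; rule 5 ok.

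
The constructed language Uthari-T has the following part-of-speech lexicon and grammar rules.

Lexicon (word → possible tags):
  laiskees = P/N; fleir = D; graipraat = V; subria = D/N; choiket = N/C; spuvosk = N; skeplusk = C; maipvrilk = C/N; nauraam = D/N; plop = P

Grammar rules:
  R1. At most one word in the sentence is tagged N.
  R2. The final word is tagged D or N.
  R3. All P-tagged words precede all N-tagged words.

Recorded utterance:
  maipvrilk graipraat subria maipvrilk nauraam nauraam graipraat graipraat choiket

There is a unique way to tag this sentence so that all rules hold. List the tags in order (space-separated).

Candidates per position — 1:maipvrilk {C,N}; 2:graipraat {V}; 3:subria {D,N}; 4:maipvrilk {C,N}; 5:nauraam {D,N}; 6:nauraam {D,N}; 7:graipraat {V}; 8:graipraat {V}; 9:choiket {N,C}.
Position 9: C is ruled out by rule 2; that leaves N.
Position 1: N is ruled out by rule 1; that leaves C.
Position 3: N is ruled out by rule 1; that leaves D.
Position 4: N is ruled out by rule 1; that leaves C.
Position 5: N is ruled out by rule 1; that leaves D.
Position 6: N is ruled out by rule 1; that leaves D.
So the tagging must be: C V D C D D V V N.
Rule-by-rule: rule 1 ✓; rule 2 ✓; rule 3 ✓.

C V D C D D V V N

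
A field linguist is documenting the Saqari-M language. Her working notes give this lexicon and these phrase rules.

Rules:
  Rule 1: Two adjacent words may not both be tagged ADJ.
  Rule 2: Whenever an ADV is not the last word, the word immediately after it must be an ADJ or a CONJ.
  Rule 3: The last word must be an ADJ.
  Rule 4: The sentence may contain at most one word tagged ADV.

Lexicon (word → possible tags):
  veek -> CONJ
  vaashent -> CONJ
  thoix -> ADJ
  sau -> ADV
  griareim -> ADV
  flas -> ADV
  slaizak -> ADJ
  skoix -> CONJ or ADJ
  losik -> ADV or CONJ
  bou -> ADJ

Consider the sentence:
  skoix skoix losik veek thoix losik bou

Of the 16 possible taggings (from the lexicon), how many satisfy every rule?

9

Candidates per position — 1:skoix {CONJ,ADJ}; 2:skoix {CONJ,ADJ}; 3:losik {ADV,CONJ}; 4:veek {CONJ}; 5:thoix {ADJ}; 6:losik {ADV,CONJ}; 7:bou {ADJ}.
There are 16 candidate sequences in total.
Checking each against the rules leaves 9 sequences.
Count = 9.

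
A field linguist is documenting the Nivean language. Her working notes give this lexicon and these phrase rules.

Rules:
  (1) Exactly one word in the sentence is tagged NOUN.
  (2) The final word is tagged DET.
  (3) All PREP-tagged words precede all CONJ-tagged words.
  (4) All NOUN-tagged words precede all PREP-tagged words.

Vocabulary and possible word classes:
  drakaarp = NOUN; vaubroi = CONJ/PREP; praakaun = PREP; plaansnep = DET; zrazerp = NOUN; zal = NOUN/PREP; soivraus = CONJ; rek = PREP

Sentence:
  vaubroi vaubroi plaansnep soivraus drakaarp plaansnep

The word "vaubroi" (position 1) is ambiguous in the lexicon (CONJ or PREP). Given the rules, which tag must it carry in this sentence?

Candidates per position — 1:vaubroi {CONJ,PREP}; 2:vaubroi {CONJ,PREP}; 3:plaansnep {DET}; 4:soivraus {CONJ}; 5:drakaarp {NOUN}; 6:plaansnep {DET}.
At position 1, choosing PREP makes rule 4 impossible to satisfy; hence CONJ.
At position 2, choosing PREP makes rule 3 impossible to satisfy; hence CONJ.
So the tagging must be: CONJ CONJ DET CONJ NOUN DET.
Rule-by-rule: rule 1 ✓; rule 2 ✓; rule 3 ✓; rule 4 ✓.

CONJ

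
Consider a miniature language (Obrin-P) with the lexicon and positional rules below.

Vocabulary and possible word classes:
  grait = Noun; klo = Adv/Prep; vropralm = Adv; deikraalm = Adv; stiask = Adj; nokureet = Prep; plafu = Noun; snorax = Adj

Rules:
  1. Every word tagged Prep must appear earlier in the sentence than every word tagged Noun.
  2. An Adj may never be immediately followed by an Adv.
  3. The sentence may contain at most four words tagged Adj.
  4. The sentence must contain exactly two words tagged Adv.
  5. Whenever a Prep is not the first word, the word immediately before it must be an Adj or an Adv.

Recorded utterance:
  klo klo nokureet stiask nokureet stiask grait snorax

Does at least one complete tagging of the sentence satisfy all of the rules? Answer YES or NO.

Candidates per position — 1:klo {Adv,Prep}; 2:klo {Adv,Prep}; 3:nokureet {Prep}; 4:stiask {Adj}; 5:nokureet {Prep}; 6:stiask {Adj}; 7:grait {Noun}; 8:snorax {Adj}.
One satisfying assignment: Adv Adv Prep Adj Prep Adj Noun Adj.
Checking: rule 1 ok; rule 2 ok; rule 3 ok; rule 4 ok; rule 5 ok.

YES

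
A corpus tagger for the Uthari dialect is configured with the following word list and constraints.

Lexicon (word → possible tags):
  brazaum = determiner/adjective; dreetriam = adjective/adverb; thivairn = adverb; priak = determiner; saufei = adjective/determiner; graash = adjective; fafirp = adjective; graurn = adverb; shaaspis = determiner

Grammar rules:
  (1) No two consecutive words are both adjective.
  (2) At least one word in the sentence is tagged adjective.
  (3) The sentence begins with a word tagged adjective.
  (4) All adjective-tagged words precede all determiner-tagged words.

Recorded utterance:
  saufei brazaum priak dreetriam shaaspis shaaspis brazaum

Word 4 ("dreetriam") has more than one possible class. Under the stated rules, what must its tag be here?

adverb

Candidates per position — 1:saufei {adjective,determiner}; 2:brazaum {determiner,adjective}; 3:priak {determiner}; 4:dreetriam {adjective,adverb}; 5:shaaspis {determiner}; 6:shaaspis {determiner}; 7:brazaum {determiner,adjective}.
If word 1 were determiner, no tagging could satisfy rule 3; so word 1 is adjective.
If word 2 were adjective, no tagging could satisfy rule 1; so word 2 is determiner.
If word 4 were adjective, no tagging could satisfy rule 4; so word 4 is adverb.
If word 7 were adjective, no tagging could satisfy rule 4; so word 7 is determiner.
That leaves exactly one tagging: adjective determiner determiner adverb determiner determiner determiner.
Check: rule 1 satisfied; rule 2 satisfied; rule 3 satisfied; rule 4 satisfied.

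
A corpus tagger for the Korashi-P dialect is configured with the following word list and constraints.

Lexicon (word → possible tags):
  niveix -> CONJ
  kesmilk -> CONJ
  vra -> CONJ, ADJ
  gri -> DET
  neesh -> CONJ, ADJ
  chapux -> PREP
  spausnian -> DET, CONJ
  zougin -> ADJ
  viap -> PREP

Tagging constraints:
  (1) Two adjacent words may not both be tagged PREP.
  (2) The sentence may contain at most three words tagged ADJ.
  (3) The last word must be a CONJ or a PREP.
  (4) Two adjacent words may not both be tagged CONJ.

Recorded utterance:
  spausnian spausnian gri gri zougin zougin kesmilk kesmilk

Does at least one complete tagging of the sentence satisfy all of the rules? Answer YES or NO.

NO

Candidates per position — 1:spausnian {DET,CONJ}; 2:spausnian {DET,CONJ}; 3:gri {DET}; 4:gri {DET}; 5:zougin {ADJ}; 6:zougin {ADJ}; 7:kesmilk {CONJ}; 8:kesmilk {CONJ}.
Rule 4 cannot be satisfied by any choice of tags from the lexicon.
So there is no consistent tagging.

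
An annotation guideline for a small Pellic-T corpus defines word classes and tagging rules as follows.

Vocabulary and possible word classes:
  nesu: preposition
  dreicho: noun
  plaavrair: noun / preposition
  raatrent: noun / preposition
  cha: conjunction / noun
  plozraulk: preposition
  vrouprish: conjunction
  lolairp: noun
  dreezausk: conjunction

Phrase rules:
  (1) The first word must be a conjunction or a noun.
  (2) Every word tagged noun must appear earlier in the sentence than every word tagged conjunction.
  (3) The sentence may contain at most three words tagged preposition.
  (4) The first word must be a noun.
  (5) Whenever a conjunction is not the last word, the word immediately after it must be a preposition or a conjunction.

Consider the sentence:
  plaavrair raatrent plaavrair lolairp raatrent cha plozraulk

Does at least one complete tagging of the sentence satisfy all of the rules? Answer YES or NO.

YES

Candidates per position — 1:plaavrair {noun,preposition}; 2:raatrent {noun,preposition}; 3:plaavrair {noun,preposition}; 4:lolairp {noun}; 5:raatrent {noun,preposition}; 6:cha {conjunction,noun}; 7:plozraulk {preposition}.
One satisfying assignment: noun noun preposition noun preposition noun preposition.
Rule-by-rule: rule 1 ✓; rule 2 ✓; rule 3 ✓; rule 4 ✓; rule 5 ✓.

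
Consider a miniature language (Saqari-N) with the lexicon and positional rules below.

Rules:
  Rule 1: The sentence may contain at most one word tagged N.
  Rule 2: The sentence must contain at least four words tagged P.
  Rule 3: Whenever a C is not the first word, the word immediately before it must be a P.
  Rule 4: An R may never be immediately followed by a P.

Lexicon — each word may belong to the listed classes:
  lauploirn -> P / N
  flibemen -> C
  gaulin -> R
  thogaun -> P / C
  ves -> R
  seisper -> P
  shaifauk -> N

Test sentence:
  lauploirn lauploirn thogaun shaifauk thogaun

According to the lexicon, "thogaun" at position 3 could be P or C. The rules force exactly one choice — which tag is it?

Candidates per position — 1:lauploirn {P,N}; 2:lauploirn {P,N}; 3:thogaun {P,C}; 4:shaifauk {N}; 5:thogaun {P,C}.
Position 1: N is ruled out by rule 1; that leaves P.
Position 2: N is ruled out by rule 1; that leaves P.
Position 3: C is ruled out by rule 2; that leaves P.
Position 5: C is ruled out by rule 2; that leaves P.
The unique satisfying tagging is: P P P N P.
Checking: rule 1 ok; rule 2 ok; rule 3 ok; rule 4 ok.

P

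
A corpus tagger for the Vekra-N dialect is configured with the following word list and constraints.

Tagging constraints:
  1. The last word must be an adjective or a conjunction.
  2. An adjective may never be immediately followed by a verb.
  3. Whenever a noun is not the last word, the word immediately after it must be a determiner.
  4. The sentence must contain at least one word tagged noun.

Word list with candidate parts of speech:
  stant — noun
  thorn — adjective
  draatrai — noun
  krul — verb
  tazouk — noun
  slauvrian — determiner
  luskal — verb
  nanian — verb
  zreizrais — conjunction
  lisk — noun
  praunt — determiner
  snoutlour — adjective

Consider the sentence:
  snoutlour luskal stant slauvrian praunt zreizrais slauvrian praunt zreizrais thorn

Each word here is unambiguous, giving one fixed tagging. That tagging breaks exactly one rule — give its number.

Fixed tagging: adjective verb noun determiner determiner conjunction determiner determiner conjunction adjective.
Applying the rules: R1 holds, R2 violated, R3 holds, R4 holds.
Only rule 2 fails.

2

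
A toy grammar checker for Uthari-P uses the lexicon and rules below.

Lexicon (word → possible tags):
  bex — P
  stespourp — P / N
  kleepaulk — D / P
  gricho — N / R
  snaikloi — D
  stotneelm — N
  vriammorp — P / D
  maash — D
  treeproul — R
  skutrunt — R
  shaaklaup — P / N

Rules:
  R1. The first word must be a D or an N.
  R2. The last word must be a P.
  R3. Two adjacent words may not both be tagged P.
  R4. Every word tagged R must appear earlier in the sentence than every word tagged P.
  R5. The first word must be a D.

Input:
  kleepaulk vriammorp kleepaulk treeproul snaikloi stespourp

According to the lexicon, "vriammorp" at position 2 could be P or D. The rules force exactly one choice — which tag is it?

D

Candidates per position — 1:kleepaulk {D,P}; 2:vriammorp {P,D}; 3:kleepaulk {D,P}; 4:treeproul {R}; 5:snaikloi {D}; 6:stespourp {P,N}.
If word 1 were P, no tagging could satisfy rule 1; so word 1 is D.
If word 2 were P, no tagging could satisfy rule 4; so word 2 is D.
If word 3 were P, no tagging could satisfy rule 4; so word 3 is D.
If word 6 were N, no tagging could satisfy rule 2; so word 6 is P.
So the tagging must be: D D D R D P.
Checking: rule 1 ok; rule 2 ok; rule 3 ok; rule 4 ok; rule 5 ok.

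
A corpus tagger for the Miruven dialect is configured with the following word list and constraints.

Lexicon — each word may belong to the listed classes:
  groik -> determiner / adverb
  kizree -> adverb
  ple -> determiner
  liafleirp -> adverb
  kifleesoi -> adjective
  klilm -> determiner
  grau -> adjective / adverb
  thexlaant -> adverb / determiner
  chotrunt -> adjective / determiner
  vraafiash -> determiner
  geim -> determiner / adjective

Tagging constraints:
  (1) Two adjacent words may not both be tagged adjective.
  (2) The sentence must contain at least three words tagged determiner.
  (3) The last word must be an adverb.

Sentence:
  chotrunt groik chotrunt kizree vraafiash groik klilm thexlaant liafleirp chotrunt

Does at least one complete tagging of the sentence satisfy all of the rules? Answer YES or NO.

NO

Candidates per position — 1:chotrunt {adjective,determiner}; 2:groik {determiner,adverb}; 3:chotrunt {adjective,determiner}; 4:kizree {adverb}; 5:vraafiash {determiner}; 6:groik {determiner,adverb}; 7:klilm {determiner}; 8:thexlaant {adverb,determiner}; 9:liafleirp {adverb}; 10:chotrunt {adjective,determiner}.
Rule 3 cannot be satisfied by any choice of tags from the lexicon.
So there is no consistent tagging.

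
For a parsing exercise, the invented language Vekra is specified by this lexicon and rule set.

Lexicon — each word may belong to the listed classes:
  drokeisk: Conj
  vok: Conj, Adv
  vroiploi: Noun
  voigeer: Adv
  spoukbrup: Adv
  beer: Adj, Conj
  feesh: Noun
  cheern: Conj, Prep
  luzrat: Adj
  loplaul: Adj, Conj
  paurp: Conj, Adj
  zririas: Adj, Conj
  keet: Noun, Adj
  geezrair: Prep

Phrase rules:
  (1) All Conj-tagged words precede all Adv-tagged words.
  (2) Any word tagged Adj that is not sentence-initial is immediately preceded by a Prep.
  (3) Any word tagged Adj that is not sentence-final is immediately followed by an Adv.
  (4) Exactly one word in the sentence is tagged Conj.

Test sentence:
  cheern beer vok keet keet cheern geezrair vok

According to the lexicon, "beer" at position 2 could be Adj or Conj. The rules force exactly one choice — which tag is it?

Candidates per position — 1:cheern {Conj,Prep}; 2:beer {Adj,Conj}; 3:vok {Conj,Adv}; 4:keet {Noun,Adj}; 5:keet {Noun,Adj}; 6:cheern {Conj,Prep}; 7:geezrair {Prep}; 8:vok {Conj,Adv}.
Word 4 cannot be Adj — rule 2 would then fail for every completion. It is Noun.
Word 5 cannot be Adj — rule 2 would then fail for every completion. It is Noun.
Position 2: the remaining choice is settled jointly with positions 1, 3, 6, 8 — only Conj at position 2 is part of a tagging that satisfies every rule.
So the tagging must be: Prep Conj Adv Noun Noun Prep Prep Adv.
Checking: rule 1 satisfied; rule 2 satisfied; rule 3 satisfied; rule 4 satisfied.

Conj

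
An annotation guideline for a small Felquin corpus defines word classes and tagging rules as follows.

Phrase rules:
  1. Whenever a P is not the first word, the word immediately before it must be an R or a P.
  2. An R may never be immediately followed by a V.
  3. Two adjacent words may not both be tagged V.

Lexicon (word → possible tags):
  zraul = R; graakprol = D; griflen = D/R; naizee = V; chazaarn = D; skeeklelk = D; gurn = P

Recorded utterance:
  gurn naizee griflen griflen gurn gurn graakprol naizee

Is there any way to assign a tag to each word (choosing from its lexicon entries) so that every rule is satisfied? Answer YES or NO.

YES

Candidates per position — 1:gurn {P}; 2:naizee {V}; 3:griflen {D,R}; 4:griflen {D,R}; 5:gurn {P}; 6:gurn {P}; 7:graakprol {D}; 8:naizee {V}.
One satisfying assignment: P V D R P P D V.
Check: rule 1 holds; rule 2 holds; rule 3 holds.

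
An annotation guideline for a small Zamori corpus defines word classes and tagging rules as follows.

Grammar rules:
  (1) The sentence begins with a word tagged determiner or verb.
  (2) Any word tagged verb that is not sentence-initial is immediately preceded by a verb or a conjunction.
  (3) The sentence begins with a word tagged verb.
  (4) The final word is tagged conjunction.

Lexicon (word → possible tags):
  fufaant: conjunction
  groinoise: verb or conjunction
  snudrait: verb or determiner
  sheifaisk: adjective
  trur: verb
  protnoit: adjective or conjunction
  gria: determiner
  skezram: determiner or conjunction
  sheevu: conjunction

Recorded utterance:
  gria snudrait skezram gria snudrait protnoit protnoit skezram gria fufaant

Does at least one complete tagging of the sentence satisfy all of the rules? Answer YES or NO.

NO

Candidates per position — 1:gria {determiner}; 2:snudrait {verb,determiner}; 3:skezram {determiner,conjunction}; 4:gria {determiner}; 5:snudrait {verb,determiner}; 6:protnoit {adjective,conjunction}; 7:protnoit {adjective,conjunction}; 8:skezram {determiner,conjunction}; 9:gria {determiner}; 10:fufaant {conjunction}.
Rule 3 cannot be satisfied by any choice of tags from the lexicon.
So there is no consistent tagging.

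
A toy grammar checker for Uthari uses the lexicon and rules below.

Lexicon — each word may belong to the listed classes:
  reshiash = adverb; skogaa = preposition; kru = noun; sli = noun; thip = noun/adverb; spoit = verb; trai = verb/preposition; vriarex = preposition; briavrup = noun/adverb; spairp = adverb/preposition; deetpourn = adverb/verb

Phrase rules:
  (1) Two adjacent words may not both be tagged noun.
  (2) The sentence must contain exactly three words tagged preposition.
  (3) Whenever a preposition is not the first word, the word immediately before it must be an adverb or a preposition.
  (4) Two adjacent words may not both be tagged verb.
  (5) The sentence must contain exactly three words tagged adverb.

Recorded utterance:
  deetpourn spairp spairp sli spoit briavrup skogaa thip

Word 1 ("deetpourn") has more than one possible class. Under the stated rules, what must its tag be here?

Candidates per position — 1:deetpourn {adverb,verb}; 2:spairp {adverb,preposition}; 3:spairp {adverb,preposition}; 4:sli {noun}; 5:spoit {verb}; 6:briavrup {noun,adverb}; 7:skogaa {preposition}; 8:thip {noun,adverb}.
Position 2: adverb is ruled out by rule 2; that leaves preposition.
Position 3: adverb is ruled out by rule 2; that leaves preposition.
Position 6: noun is ruled out by rule 3; that leaves adverb.
Position 8: noun is ruled out by rule 5; that leaves adverb.
Position 1: verb is ruled out by rule 3; that leaves adverb.
So the tagging must be: adverb preposition preposition noun verb adverb preposition adverb.
Check: rule 1 ok; rule 2 ok; rule 3 ok; rule 4 ok; rule 5 ok.

adverb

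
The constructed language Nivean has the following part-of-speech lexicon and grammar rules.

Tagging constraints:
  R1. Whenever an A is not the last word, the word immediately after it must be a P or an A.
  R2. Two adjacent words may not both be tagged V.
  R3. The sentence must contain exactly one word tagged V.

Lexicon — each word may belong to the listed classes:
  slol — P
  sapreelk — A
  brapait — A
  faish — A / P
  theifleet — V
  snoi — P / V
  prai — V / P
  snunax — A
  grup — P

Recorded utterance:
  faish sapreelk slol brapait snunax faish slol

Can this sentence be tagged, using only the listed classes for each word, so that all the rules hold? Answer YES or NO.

Candidates per position — 1:faish {A,P}; 2:sapreelk {A}; 3:slol {P}; 4:brapait {A}; 5:snunax {A}; 6:faish {A,P}; 7:slol {P}.
Rule 3 cannot be satisfied by any choice of tags from the lexicon.
So there is no consistent tagging.

NO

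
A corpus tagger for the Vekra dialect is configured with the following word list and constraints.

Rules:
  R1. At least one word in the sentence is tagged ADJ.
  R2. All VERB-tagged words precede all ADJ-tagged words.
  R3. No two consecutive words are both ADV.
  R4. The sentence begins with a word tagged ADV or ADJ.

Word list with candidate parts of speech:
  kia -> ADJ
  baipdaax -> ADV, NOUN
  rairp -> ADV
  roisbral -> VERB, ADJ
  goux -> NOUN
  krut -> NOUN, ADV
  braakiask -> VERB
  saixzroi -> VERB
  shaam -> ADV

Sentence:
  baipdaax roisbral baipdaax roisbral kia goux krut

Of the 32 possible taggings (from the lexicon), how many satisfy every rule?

Candidates per position — 1:baipdaax {ADV,NOUN}; 2:roisbral {VERB,ADJ}; 3:baipdaax {ADV,NOUN}; 4:roisbral {VERB,ADJ}; 5:kia {ADJ}; 6:goux {NOUN}; 7:krut {NOUN,ADV}.
There are 32 candidate sequences in total.
Checking each against the rules leaves 12 sequences.
Count = 12.

12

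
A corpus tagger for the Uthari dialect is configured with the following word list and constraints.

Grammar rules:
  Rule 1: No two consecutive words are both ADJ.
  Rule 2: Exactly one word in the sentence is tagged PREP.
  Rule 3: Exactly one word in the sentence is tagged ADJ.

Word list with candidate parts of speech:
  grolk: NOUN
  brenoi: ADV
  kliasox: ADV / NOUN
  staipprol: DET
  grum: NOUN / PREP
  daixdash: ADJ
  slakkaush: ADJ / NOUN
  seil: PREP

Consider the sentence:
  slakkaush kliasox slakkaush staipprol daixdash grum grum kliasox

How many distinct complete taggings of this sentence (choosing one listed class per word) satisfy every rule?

Candidates per position — 1:slakkaush {ADJ,NOUN}; 2:kliasox {ADV,NOUN}; 3:slakkaush {ADJ,NOUN}; 4:staipprol {DET}; 5:daixdash {ADJ}; 6:grum {NOUN,PREP}; 7:grum {NOUN,PREP}; 8:kliasox {ADV,NOUN}.
There are 64 candidate sequences in total.
Checking each against the rules leaves 8 sequences.
Count = 8.

8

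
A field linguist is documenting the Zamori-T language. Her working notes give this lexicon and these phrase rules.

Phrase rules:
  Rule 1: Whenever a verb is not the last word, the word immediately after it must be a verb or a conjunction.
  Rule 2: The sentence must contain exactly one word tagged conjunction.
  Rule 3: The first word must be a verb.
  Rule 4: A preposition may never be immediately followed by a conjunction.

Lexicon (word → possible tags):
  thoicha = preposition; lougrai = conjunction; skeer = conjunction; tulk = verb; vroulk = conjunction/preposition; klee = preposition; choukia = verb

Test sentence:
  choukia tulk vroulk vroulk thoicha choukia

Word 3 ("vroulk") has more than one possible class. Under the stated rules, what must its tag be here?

conjunction

Candidates per position — 1:choukia {verb}; 2:tulk {verb}; 3:vroulk {conjunction,preposition}; 4:vroulk {conjunction,preposition}; 5:thoicha {preposition}; 6:choukia {verb}.
Position 3: tagging it preposition would leave rule 1 unsatisfiable, so it must be conjunction.
Position 4: tagging it conjunction would leave rule 2 unsatisfiable, so it must be preposition.
So the tagging must be: verb verb conjunction preposition preposition verb.
Checking: rule 1 satisfied; rule 2 satisfied; rule 3 satisfied; rule 4 satisfied.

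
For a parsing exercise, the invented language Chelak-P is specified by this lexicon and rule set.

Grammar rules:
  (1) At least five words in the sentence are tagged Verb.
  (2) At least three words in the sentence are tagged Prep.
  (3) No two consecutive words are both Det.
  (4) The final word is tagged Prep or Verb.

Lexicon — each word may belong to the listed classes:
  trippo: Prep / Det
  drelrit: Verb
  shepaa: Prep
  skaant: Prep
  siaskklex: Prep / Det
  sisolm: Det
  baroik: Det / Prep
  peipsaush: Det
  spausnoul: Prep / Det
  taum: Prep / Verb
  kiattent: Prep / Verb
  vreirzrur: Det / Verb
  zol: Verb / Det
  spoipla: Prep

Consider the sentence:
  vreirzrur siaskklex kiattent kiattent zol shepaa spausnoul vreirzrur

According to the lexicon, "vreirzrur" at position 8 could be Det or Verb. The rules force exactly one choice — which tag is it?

Candidates per position — 1:vreirzrur {Det,Verb}; 2:siaskklex {Prep,Det}; 3:kiattent {Prep,Verb}; 4:kiattent {Prep,Verb}; 5:zol {Verb,Det}; 6:shepaa {Prep}; 7:spausnoul {Prep,Det}; 8:vreirzrur {Det,Verb}.
If word 1 were Det, no tagging could satisfy rule 1; so word 1 is Verb.
If word 3 were Prep, no tagging could satisfy rule 1; so word 3 is Verb.
If word 4 were Prep, no tagging could satisfy rule 1; so word 4 is Verb.
If word 5 were Det, no tagging could satisfy rule 1; so word 5 is Verb.
If word 7 were Det, no tagging could satisfy rule 2; so word 7 is Prep.
If word 8 were Det, no tagging could satisfy rule 1; so word 8 is Verb.
If word 2 were Det, no tagging could satisfy rule 2; so word 2 is Prep.
That leaves exactly one tagging: Verb Prep Verb Verb Verb Prep Prep Verb.
Checking: rule 1 ✓; rule 2 ✓; rule 3 ✓; rule 4 ✓.

Verb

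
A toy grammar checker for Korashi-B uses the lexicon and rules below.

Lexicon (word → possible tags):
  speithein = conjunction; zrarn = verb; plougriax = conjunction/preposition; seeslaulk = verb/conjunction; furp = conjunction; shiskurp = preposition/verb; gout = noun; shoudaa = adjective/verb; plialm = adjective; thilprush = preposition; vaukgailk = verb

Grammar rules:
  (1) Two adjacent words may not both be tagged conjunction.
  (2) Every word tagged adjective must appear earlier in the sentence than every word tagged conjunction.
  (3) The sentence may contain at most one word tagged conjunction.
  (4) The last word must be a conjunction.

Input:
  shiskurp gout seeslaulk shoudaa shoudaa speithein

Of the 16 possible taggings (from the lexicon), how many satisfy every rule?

8

Candidates per position — 1:shiskurp {preposition,verb}; 2:gout {noun}; 3:seeslaulk {verb,conjunction}; 4:shoudaa {adjective,verb}; 5:shoudaa {adjective,verb}; 6:speithein {conjunction}.
There are 16 candidate sequences in total.
Checking each against the rules leaves 8 sequences.
Count = 8.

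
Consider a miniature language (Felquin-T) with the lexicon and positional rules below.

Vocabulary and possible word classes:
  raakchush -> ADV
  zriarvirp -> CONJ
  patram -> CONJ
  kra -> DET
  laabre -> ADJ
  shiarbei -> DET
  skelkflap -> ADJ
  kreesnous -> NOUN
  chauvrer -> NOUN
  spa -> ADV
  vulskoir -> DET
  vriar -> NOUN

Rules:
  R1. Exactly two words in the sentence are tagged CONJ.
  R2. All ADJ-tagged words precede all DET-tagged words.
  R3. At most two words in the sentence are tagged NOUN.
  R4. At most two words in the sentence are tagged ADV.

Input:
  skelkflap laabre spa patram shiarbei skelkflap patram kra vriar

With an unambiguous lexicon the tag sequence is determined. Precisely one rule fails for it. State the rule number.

Fixed tagging: ADJ ADJ ADV CONJ DET ADJ CONJ DET NOUN.
Applying the rules: R1 holds, R2 violated, R3 holds, R4 holds.
Only rule 2 fails.

2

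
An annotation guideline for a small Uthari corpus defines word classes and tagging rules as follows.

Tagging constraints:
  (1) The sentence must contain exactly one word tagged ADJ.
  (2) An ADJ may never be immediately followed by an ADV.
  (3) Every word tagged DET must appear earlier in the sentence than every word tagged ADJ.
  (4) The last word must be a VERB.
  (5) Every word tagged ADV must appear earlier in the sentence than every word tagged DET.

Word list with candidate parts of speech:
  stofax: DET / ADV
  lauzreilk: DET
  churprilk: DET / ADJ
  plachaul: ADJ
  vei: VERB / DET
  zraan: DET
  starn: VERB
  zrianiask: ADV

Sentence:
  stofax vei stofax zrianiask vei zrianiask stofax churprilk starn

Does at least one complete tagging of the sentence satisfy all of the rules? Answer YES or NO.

Candidates per position — 1:stofax {DET,ADV}; 2:vei {VERB,DET}; 3:stofax {DET,ADV}; 4:zrianiask {ADV}; 5:vei {VERB,DET}; 6:zrianiask {ADV}; 7:stofax {DET,ADV}; 8:churprilk {DET,ADJ}; 9:starn {VERB}.
One satisfying assignment: ADV VERB ADV ADV VERB ADV ADV ADJ VERB.
Checking: rule 1 ✓; rule 2 ✓; rule 3 ✓; rule 4 ✓; rule 5 ✓.

YES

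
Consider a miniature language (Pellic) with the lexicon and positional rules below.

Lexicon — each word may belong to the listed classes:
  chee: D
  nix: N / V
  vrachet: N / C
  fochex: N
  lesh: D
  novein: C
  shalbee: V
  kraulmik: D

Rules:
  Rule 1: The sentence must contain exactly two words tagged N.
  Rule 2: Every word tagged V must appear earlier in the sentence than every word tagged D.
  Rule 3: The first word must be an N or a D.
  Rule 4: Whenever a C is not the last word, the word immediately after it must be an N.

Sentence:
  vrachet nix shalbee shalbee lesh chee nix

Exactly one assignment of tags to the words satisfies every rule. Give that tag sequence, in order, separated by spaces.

N V V V D D N

Candidates per position — 1:vrachet {N,C}; 2:nix {N,V}; 3:shalbee {V}; 4:shalbee {V}; 5:lesh {D}; 6:chee {D}; 7:nix {N,V}.
Word 1 cannot be C — rule 3 would then fail for every completion. It is N.
Word 7 cannot be V — rule 2 would then fail for every completion. It is N.
Word 2 cannot be N — rule 1 would then fail for every completion. It is V.
The unique satisfying tagging is: N V V V D D N.
Rule-by-rule: rule 1 ok; rule 2 ok; rule 3 ok; rule 4 ok.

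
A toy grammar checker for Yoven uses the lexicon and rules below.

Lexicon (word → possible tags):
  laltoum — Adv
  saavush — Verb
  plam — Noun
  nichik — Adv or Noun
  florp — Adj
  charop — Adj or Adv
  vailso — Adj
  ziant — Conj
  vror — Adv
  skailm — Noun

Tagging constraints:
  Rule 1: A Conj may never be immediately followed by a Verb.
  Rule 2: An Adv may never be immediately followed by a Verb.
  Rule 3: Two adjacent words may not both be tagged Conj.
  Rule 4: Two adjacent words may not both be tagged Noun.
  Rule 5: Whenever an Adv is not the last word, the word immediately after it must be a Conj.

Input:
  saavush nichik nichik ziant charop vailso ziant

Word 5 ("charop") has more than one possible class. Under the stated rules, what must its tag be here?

Adj

Candidates per position — 1:saavush {Verb}; 2:nichik {Adv,Noun}; 3:nichik {Adv,Noun}; 4:ziant {Conj}; 5:charop {Adj,Adv}; 6:vailso {Adj}; 7:ziant {Conj}.
Position 2: Adv is ruled out by rule 5; that leaves Noun.
Position 3: Noun is ruled out by rule 4; that leaves Adv.
Position 5: Adv is ruled out by rule 5; that leaves Adj.
That leaves exactly one tagging: Verb Noun Adv Conj Adj Adj Conj.
Check: rule 1 ok; rule 2 ok; rule 3 ok; rule 4 ok; rule 5 ok.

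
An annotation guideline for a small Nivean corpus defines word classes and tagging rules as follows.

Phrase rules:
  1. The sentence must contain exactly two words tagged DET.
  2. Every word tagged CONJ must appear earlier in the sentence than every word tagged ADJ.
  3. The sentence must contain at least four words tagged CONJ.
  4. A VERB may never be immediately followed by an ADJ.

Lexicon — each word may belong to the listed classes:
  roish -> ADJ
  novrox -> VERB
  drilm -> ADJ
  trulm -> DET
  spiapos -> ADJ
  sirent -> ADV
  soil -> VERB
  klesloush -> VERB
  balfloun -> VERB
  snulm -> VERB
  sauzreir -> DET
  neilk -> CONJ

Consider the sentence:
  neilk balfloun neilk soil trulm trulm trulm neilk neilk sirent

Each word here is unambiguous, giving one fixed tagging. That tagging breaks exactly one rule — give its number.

1

Fixed tagging: CONJ VERB CONJ VERB DET DET DET CONJ CONJ ADV.
Checking each rule: R1 ✗, R2 ✓, R3 ✓, R4 ✓.
Only rule 1 fails.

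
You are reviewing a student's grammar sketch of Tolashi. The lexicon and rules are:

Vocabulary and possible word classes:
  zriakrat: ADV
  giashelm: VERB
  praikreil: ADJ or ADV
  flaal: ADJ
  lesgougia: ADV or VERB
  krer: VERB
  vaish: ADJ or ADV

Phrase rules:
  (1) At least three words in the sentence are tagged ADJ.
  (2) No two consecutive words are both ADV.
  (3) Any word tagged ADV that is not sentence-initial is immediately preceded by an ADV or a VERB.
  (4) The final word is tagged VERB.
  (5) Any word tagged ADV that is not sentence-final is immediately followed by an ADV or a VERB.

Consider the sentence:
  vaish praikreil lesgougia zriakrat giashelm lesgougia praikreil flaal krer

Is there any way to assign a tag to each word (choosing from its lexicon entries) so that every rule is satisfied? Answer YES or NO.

Candidates per position — 1:vaish {ADJ,ADV}; 2:praikreil {ADJ,ADV}; 3:lesgougia {ADV,VERB}; 4:zriakrat {ADV}; 5:giashelm {VERB}; 6:lesgougia {ADV,VERB}; 7:praikreil {ADJ,ADV}; 8:flaal {ADJ}; 9:krer {VERB}.
One satisfying assignment: ADJ ADJ VERB ADV VERB VERB ADJ ADJ VERB.
Rule-by-rule: rule 1 ✓; rule 2 ✓; rule 3 ✓; rule 4 ✓; rule 5 ✓.

YES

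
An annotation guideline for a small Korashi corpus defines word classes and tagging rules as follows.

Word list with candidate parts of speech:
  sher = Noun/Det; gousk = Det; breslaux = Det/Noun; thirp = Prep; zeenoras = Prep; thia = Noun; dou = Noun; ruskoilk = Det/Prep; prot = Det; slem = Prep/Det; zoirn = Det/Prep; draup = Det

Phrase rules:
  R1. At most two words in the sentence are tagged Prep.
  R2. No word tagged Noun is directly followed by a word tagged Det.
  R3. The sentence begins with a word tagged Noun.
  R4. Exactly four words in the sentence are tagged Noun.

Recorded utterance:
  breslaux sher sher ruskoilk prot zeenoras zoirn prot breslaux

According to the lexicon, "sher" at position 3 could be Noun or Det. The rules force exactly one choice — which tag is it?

Noun

Candidates per position — 1:breslaux {Det,Noun}; 2:sher {Noun,Det}; 3:sher {Noun,Det}; 4:ruskoilk {Det,Prep}; 5:prot {Det}; 6:zeenoras {Prep}; 7:zoirn {Det,Prep}; 8:prot {Det}; 9:breslaux {Det,Noun}.
Word 1 cannot be Det — rule 3 would then fail for every completion. It is Noun.
Word 2 cannot be Det — rule 2 would then fail for every completion. It is Noun.
Word 3 cannot be Det — rule 2 would then fail for every completion. It is Noun.
Word 4 cannot be Det — rule 2 would then fail for every completion. It is Prep.
Word 7 cannot be Prep — rule 1 would then fail for every completion. It is Det.
Word 9 cannot be Det — rule 4 would then fail for every completion. It is Noun.
So the tagging must be: Noun Noun Noun Prep Det Prep Det Det Noun.
Rule-by-rule: rule 1 holds; rule 2 holds; rule 3 holds; rule 4 holds.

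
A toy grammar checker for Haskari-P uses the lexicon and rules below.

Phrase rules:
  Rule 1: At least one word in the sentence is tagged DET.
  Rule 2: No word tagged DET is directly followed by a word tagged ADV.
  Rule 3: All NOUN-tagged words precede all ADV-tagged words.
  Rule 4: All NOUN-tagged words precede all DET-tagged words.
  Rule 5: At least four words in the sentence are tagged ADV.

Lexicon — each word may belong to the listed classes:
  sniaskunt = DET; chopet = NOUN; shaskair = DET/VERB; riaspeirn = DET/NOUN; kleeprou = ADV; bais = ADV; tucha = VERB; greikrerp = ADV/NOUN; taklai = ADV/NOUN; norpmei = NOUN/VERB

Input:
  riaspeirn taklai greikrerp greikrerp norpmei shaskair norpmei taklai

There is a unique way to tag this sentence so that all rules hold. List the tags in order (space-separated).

NOUN ADV ADV ADV VERB DET VERB ADV

Candidates per position — 1:riaspeirn {DET,NOUN}; 2:taklai {ADV,NOUN}; 3:greikrerp {ADV,NOUN}; 4:greikrerp {ADV,NOUN}; 5:norpmei {NOUN,VERB}; 6:shaskair {DET,VERB}; 7:norpmei {NOUN,VERB}; 8:taklai {ADV,NOUN}.
Position 2: tagging it NOUN would leave rule 5 unsatisfiable, so it must be ADV.
Position 3: tagging it NOUN would leave rule 3 unsatisfiable, so it must be ADV.
Position 4: tagging it NOUN would leave rule 3 unsatisfiable, so it must be ADV.
Position 5: tagging it NOUN would leave rule 3 unsatisfiable, so it must be VERB.
Position 7: tagging it NOUN would leave rule 3 unsatisfiable, so it must be VERB.
Position 8: tagging it NOUN would leave rule 3 unsatisfiable, so it must be ADV.
Position 1: tagging it DET would leave rule 2 unsatisfiable, so it must be NOUN.
Position 6: tagging it VERB would leave rule 1 unsatisfiable, so it must be DET.
That leaves exactly one tagging: NOUN ADV ADV ADV VERB DET VERB ADV.
Checking: rule 1 ✓; rule 2 ✓; rule 3 ✓; rule 4 ✓; rule 5 ✓.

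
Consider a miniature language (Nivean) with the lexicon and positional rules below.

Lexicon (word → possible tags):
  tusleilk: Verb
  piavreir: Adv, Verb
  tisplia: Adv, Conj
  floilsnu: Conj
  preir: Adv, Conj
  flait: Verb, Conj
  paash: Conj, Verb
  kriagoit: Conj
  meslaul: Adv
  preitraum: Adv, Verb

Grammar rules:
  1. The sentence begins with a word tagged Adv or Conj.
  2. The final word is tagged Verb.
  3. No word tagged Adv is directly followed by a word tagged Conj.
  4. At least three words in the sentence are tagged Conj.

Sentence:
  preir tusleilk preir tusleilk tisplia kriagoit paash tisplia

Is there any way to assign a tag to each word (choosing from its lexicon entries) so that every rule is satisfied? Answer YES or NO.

NO

Candidates per position — 1:preir {Adv,Conj}; 2:tusleilk {Verb}; 3:preir {Adv,Conj}; 4:tusleilk {Verb}; 5:tisplia {Adv,Conj}; 6:kriagoit {Conj}; 7:paash {Conj,Verb}; 8:tisplia {Adv,Conj}.
Rule 2 cannot be satisfied by any choice of tags from the lexicon.
So there is no consistent tagging.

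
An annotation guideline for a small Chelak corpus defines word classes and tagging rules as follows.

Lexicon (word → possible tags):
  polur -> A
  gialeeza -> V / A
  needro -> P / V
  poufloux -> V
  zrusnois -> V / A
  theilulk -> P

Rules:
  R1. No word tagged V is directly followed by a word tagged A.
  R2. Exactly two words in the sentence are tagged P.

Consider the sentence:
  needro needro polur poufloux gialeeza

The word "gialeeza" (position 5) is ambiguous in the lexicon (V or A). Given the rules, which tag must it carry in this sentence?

V

Candidates per position — 1:needro {P,V}; 2:needro {P,V}; 3:polur {A}; 4:poufloux {V}; 5:gialeeza {V,A}.
At position 1, choosing V makes rule 2 impossible to satisfy; hence P.
At position 2, choosing V makes rule 1 impossible to satisfy; hence P.
At position 5, choosing A makes rule 1 impossible to satisfy; hence V.
So the tagging must be: P P A V V.
Check: rule 1 satisfied; rule 2 satisfied.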